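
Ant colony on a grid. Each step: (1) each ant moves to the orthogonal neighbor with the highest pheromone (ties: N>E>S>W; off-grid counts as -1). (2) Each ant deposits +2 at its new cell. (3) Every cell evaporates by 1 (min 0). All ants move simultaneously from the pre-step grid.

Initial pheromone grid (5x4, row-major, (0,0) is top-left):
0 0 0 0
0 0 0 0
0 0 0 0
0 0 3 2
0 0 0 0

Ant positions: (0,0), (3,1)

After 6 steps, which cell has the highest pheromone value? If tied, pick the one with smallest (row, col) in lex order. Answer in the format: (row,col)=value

Step 1: ant0:(0,0)->E->(0,1) | ant1:(3,1)->E->(3,2)
  grid max=4 at (3,2)
Step 2: ant0:(0,1)->E->(0,2) | ant1:(3,2)->E->(3,3)
  grid max=3 at (3,2)
Step 3: ant0:(0,2)->E->(0,3) | ant1:(3,3)->W->(3,2)
  grid max=4 at (3,2)
Step 4: ant0:(0,3)->S->(1,3) | ant1:(3,2)->E->(3,3)
  grid max=3 at (3,2)
Step 5: ant0:(1,3)->N->(0,3) | ant1:(3,3)->W->(3,2)
  grid max=4 at (3,2)
Step 6: ant0:(0,3)->S->(1,3) | ant1:(3,2)->E->(3,3)
  grid max=3 at (3,2)
Final grid:
  0 0 0 0
  0 0 0 1
  0 0 0 0
  0 0 3 2
  0 0 0 0
Max pheromone 3 at (3,2)

Answer: (3,2)=3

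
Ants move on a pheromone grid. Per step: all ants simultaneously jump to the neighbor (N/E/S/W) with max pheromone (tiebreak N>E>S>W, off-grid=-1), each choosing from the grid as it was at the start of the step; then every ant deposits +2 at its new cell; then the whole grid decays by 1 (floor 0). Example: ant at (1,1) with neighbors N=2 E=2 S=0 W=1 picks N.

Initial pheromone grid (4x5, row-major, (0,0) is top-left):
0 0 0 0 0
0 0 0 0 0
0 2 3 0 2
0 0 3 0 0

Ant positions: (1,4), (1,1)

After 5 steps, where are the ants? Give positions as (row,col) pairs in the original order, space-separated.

Step 1: ant0:(1,4)->S->(2,4) | ant1:(1,1)->S->(2,1)
  grid max=3 at (2,1)
Step 2: ant0:(2,4)->N->(1,4) | ant1:(2,1)->E->(2,2)
  grid max=3 at (2,2)
Step 3: ant0:(1,4)->S->(2,4) | ant1:(2,2)->W->(2,1)
  grid max=3 at (2,1)
Step 4: ant0:(2,4)->N->(1,4) | ant1:(2,1)->E->(2,2)
  grid max=3 at (2,2)
Step 5: ant0:(1,4)->S->(2,4) | ant1:(2,2)->W->(2,1)
  grid max=3 at (2,1)

(2,4) (2,1)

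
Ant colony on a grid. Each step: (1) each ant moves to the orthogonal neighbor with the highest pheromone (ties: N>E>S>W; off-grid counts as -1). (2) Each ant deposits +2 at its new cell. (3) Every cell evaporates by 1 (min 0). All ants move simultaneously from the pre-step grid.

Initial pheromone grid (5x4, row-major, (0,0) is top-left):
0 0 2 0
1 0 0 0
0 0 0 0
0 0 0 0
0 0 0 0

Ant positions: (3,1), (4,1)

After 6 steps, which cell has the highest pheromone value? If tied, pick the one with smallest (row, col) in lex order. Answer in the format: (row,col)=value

Step 1: ant0:(3,1)->N->(2,1) | ant1:(4,1)->N->(3,1)
  grid max=1 at (0,2)
Step 2: ant0:(2,1)->S->(3,1) | ant1:(3,1)->N->(2,1)
  grid max=2 at (2,1)
Step 3: ant0:(3,1)->N->(2,1) | ant1:(2,1)->S->(3,1)
  grid max=3 at (2,1)
Step 4: ant0:(2,1)->S->(3,1) | ant1:(3,1)->N->(2,1)
  grid max=4 at (2,1)
Step 5: ant0:(3,1)->N->(2,1) | ant1:(2,1)->S->(3,1)
  grid max=5 at (2,1)
Step 6: ant0:(2,1)->S->(3,1) | ant1:(3,1)->N->(2,1)
  grid max=6 at (2,1)
Final grid:
  0 0 0 0
  0 0 0 0
  0 6 0 0
  0 6 0 0
  0 0 0 0
Max pheromone 6 at (2,1)

Answer: (2,1)=6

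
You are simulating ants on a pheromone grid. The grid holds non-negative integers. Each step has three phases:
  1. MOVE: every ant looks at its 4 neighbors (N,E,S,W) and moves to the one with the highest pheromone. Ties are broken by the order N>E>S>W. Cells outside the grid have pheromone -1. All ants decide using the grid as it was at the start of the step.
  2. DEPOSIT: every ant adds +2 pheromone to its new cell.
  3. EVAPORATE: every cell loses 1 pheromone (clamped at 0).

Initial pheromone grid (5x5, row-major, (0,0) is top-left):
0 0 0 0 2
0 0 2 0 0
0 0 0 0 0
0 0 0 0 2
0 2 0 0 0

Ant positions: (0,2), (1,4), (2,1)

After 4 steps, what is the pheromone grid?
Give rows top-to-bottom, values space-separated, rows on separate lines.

After step 1: ants at (1,2),(0,4),(1,1)
  0 0 0 0 3
  0 1 3 0 0
  0 0 0 0 0
  0 0 0 0 1
  0 1 0 0 0
After step 2: ants at (1,1),(1,4),(1,2)
  0 0 0 0 2
  0 2 4 0 1
  0 0 0 0 0
  0 0 0 0 0
  0 0 0 0 0
After step 3: ants at (1,2),(0,4),(1,1)
  0 0 0 0 3
  0 3 5 0 0
  0 0 0 0 0
  0 0 0 0 0
  0 0 0 0 0
After step 4: ants at (1,1),(1,4),(1,2)
  0 0 0 0 2
  0 4 6 0 1
  0 0 0 0 0
  0 0 0 0 0
  0 0 0 0 0

0 0 0 0 2
0 4 6 0 1
0 0 0 0 0
0 0 0 0 0
0 0 0 0 0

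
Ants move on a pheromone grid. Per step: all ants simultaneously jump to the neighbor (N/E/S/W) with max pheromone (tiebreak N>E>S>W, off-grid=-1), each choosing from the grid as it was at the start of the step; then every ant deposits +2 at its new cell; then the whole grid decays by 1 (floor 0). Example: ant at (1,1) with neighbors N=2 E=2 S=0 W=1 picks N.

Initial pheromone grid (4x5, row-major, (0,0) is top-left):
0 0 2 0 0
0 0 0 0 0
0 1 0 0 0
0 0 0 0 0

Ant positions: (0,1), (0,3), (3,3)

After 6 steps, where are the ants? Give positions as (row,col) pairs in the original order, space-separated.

Step 1: ant0:(0,1)->E->(0,2) | ant1:(0,3)->W->(0,2) | ant2:(3,3)->N->(2,3)
  grid max=5 at (0,2)
Step 2: ant0:(0,2)->E->(0,3) | ant1:(0,2)->E->(0,3) | ant2:(2,3)->N->(1,3)
  grid max=4 at (0,2)
Step 3: ant0:(0,3)->W->(0,2) | ant1:(0,3)->W->(0,2) | ant2:(1,3)->N->(0,3)
  grid max=7 at (0,2)
Step 4: ant0:(0,2)->E->(0,3) | ant1:(0,2)->E->(0,3) | ant2:(0,3)->W->(0,2)
  grid max=8 at (0,2)
Step 5: ant0:(0,3)->W->(0,2) | ant1:(0,3)->W->(0,2) | ant2:(0,2)->E->(0,3)
  grid max=11 at (0,2)
Step 6: ant0:(0,2)->E->(0,3) | ant1:(0,2)->E->(0,3) | ant2:(0,3)->W->(0,2)
  grid max=12 at (0,2)

(0,3) (0,3) (0,2)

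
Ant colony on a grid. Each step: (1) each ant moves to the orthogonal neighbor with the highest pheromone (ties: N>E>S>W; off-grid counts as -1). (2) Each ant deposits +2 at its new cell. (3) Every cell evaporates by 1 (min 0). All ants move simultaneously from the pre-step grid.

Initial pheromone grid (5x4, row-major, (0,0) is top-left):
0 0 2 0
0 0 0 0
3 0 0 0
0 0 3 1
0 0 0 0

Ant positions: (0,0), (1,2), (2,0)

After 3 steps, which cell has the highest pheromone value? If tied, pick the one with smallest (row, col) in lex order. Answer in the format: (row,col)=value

Step 1: ant0:(0,0)->E->(0,1) | ant1:(1,2)->N->(0,2) | ant2:(2,0)->N->(1,0)
  grid max=3 at (0,2)
Step 2: ant0:(0,1)->E->(0,2) | ant1:(0,2)->W->(0,1) | ant2:(1,0)->S->(2,0)
  grid max=4 at (0,2)
Step 3: ant0:(0,2)->W->(0,1) | ant1:(0,1)->E->(0,2) | ant2:(2,0)->N->(1,0)
  grid max=5 at (0,2)
Final grid:
  0 3 5 0
  1 0 0 0
  2 0 0 0
  0 0 0 0
  0 0 0 0
Max pheromone 5 at (0,2)

Answer: (0,2)=5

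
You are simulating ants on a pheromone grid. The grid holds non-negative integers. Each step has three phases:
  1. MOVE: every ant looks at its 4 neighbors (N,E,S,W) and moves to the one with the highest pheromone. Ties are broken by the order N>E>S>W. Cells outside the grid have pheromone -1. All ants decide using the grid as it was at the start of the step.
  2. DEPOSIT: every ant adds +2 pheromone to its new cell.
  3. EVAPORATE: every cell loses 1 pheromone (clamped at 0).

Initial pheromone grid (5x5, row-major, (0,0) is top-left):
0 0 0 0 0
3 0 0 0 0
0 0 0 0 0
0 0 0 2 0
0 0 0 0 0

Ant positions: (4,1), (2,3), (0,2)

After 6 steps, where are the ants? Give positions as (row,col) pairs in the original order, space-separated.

Step 1: ant0:(4,1)->N->(3,1) | ant1:(2,3)->S->(3,3) | ant2:(0,2)->E->(0,3)
  grid max=3 at (3,3)
Step 2: ant0:(3,1)->N->(2,1) | ant1:(3,3)->N->(2,3) | ant2:(0,3)->E->(0,4)
  grid max=2 at (3,3)
Step 3: ant0:(2,1)->N->(1,1) | ant1:(2,3)->S->(3,3) | ant2:(0,4)->S->(1,4)
  grid max=3 at (3,3)
Step 4: ant0:(1,1)->N->(0,1) | ant1:(3,3)->N->(2,3) | ant2:(1,4)->N->(0,4)
  grid max=2 at (3,3)
Step 5: ant0:(0,1)->E->(0,2) | ant1:(2,3)->S->(3,3) | ant2:(0,4)->S->(1,4)
  grid max=3 at (3,3)
Step 6: ant0:(0,2)->E->(0,3) | ant1:(3,3)->N->(2,3) | ant2:(1,4)->N->(0,4)
  grid max=2 at (3,3)

(0,3) (2,3) (0,4)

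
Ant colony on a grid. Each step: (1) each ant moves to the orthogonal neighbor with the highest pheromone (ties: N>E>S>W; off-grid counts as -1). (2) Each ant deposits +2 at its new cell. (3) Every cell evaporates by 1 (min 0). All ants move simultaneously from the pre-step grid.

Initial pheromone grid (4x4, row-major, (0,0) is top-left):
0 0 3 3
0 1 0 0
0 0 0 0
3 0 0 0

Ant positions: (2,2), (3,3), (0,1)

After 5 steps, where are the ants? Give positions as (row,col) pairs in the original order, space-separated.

Step 1: ant0:(2,2)->N->(1,2) | ant1:(3,3)->N->(2,3) | ant2:(0,1)->E->(0,2)
  grid max=4 at (0,2)
Step 2: ant0:(1,2)->N->(0,2) | ant1:(2,3)->N->(1,3) | ant2:(0,2)->E->(0,3)
  grid max=5 at (0,2)
Step 3: ant0:(0,2)->E->(0,3) | ant1:(1,3)->N->(0,3) | ant2:(0,3)->W->(0,2)
  grid max=6 at (0,2)
Step 4: ant0:(0,3)->W->(0,2) | ant1:(0,3)->W->(0,2) | ant2:(0,2)->E->(0,3)
  grid max=9 at (0,2)
Step 5: ant0:(0,2)->E->(0,3) | ant1:(0,2)->E->(0,3) | ant2:(0,3)->W->(0,2)
  grid max=10 at (0,2)

(0,3) (0,3) (0,2)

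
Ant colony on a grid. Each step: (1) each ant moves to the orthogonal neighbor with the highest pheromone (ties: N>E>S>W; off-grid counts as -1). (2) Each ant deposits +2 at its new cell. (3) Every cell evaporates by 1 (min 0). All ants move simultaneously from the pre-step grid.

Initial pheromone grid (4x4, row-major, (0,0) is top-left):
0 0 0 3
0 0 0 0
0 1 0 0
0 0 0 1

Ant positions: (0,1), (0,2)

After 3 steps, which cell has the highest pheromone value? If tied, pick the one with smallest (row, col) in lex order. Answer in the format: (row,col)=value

Step 1: ant0:(0,1)->E->(0,2) | ant1:(0,2)->E->(0,3)
  grid max=4 at (0,3)
Step 2: ant0:(0,2)->E->(0,3) | ant1:(0,3)->W->(0,2)
  grid max=5 at (0,3)
Step 3: ant0:(0,3)->W->(0,2) | ant1:(0,2)->E->(0,3)
  grid max=6 at (0,3)
Final grid:
  0 0 3 6
  0 0 0 0
  0 0 0 0
  0 0 0 0
Max pheromone 6 at (0,3)

Answer: (0,3)=6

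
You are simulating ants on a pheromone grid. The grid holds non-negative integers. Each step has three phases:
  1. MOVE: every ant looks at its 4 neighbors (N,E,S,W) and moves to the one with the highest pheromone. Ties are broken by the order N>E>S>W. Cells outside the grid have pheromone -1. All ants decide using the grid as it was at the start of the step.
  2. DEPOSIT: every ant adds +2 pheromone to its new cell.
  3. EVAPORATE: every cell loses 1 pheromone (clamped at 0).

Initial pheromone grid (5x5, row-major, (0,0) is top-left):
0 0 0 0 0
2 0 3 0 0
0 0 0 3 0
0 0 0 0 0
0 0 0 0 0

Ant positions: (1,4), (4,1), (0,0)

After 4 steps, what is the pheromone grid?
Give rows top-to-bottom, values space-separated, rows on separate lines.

After step 1: ants at (0,4),(3,1),(1,0)
  0 0 0 0 1
  3 0 2 0 0
  0 0 0 2 0
  0 1 0 0 0
  0 0 0 0 0
After step 2: ants at (1,4),(2,1),(0,0)
  1 0 0 0 0
  2 0 1 0 1
  0 1 0 1 0
  0 0 0 0 0
  0 0 0 0 0
After step 3: ants at (0,4),(1,1),(1,0)
  0 0 0 0 1
  3 1 0 0 0
  0 0 0 0 0
  0 0 0 0 0
  0 0 0 0 0
After step 4: ants at (1,4),(1,0),(1,1)
  0 0 0 0 0
  4 2 0 0 1
  0 0 0 0 0
  0 0 0 0 0
  0 0 0 0 0

0 0 0 0 0
4 2 0 0 1
0 0 0 0 0
0 0 0 0 0
0 0 0 0 0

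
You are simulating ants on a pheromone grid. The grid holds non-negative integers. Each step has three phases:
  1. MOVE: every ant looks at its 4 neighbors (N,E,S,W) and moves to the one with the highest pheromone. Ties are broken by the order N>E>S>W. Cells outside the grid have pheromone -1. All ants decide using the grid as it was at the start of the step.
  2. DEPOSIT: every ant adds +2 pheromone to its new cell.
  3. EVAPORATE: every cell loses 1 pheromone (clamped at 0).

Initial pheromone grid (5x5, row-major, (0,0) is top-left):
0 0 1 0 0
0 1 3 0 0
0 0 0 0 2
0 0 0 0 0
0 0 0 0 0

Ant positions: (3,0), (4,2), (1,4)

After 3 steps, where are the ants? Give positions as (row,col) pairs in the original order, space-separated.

Step 1: ant0:(3,0)->N->(2,0) | ant1:(4,2)->N->(3,2) | ant2:(1,4)->S->(2,4)
  grid max=3 at (2,4)
Step 2: ant0:(2,0)->N->(1,0) | ant1:(3,2)->N->(2,2) | ant2:(2,4)->N->(1,4)
  grid max=2 at (2,4)
Step 3: ant0:(1,0)->N->(0,0) | ant1:(2,2)->N->(1,2) | ant2:(1,4)->S->(2,4)
  grid max=3 at (2,4)

(0,0) (1,2) (2,4)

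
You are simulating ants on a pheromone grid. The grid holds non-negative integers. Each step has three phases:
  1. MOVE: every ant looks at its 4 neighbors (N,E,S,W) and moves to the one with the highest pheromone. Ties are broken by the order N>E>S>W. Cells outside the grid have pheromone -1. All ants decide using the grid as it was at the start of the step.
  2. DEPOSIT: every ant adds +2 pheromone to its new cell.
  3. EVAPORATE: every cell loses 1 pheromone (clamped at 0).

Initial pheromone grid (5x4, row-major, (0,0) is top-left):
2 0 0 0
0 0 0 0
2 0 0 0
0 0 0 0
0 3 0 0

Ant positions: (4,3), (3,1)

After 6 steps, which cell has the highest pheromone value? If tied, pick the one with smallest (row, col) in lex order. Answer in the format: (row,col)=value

Answer: (4,1)=3

Derivation:
Step 1: ant0:(4,3)->N->(3,3) | ant1:(3,1)->S->(4,1)
  grid max=4 at (4,1)
Step 2: ant0:(3,3)->N->(2,3) | ant1:(4,1)->N->(3,1)
  grid max=3 at (4,1)
Step 3: ant0:(2,3)->N->(1,3) | ant1:(3,1)->S->(4,1)
  grid max=4 at (4,1)
Step 4: ant0:(1,3)->N->(0,3) | ant1:(4,1)->N->(3,1)
  grid max=3 at (4,1)
Step 5: ant0:(0,3)->S->(1,3) | ant1:(3,1)->S->(4,1)
  grid max=4 at (4,1)
Step 6: ant0:(1,3)->N->(0,3) | ant1:(4,1)->N->(3,1)
  grid max=3 at (4,1)
Final grid:
  0 0 0 1
  0 0 0 0
  0 0 0 0
  0 1 0 0
  0 3 0 0
Max pheromone 3 at (4,1)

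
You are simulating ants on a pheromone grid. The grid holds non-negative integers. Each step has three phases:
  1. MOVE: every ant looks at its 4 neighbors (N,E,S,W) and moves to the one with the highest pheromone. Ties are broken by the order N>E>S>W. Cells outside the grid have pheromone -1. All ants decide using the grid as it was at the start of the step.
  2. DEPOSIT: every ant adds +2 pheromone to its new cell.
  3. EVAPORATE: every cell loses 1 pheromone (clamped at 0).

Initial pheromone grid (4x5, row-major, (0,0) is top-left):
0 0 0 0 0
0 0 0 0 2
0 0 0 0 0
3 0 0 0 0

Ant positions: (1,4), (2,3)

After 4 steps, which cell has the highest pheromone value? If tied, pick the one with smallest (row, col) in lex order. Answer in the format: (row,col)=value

Answer: (1,4)=6

Derivation:
Step 1: ant0:(1,4)->N->(0,4) | ant1:(2,3)->N->(1,3)
  grid max=2 at (3,0)
Step 2: ant0:(0,4)->S->(1,4) | ant1:(1,3)->E->(1,4)
  grid max=4 at (1,4)
Step 3: ant0:(1,4)->N->(0,4) | ant1:(1,4)->N->(0,4)
  grid max=3 at (0,4)
Step 4: ant0:(0,4)->S->(1,4) | ant1:(0,4)->S->(1,4)
  grid max=6 at (1,4)
Final grid:
  0 0 0 0 2
  0 0 0 0 6
  0 0 0 0 0
  0 0 0 0 0
Max pheromone 6 at (1,4)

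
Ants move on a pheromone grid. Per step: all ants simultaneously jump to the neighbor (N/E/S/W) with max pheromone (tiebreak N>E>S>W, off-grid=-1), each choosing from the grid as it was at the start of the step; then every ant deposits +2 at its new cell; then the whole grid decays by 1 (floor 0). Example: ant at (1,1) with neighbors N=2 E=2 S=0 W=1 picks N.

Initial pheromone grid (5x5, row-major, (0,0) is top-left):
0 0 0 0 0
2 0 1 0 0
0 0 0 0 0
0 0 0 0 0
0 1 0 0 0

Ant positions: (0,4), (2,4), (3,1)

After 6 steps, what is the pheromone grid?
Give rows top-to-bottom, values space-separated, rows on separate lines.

After step 1: ants at (1,4),(1,4),(4,1)
  0 0 0 0 0
  1 0 0 0 3
  0 0 0 0 0
  0 0 0 0 0
  0 2 0 0 0
After step 2: ants at (0,4),(0,4),(3,1)
  0 0 0 0 3
  0 0 0 0 2
  0 0 0 0 0
  0 1 0 0 0
  0 1 0 0 0
After step 3: ants at (1,4),(1,4),(4,1)
  0 0 0 0 2
  0 0 0 0 5
  0 0 0 0 0
  0 0 0 0 0
  0 2 0 0 0
After step 4: ants at (0,4),(0,4),(3,1)
  0 0 0 0 5
  0 0 0 0 4
  0 0 0 0 0
  0 1 0 0 0
  0 1 0 0 0
After step 5: ants at (1,4),(1,4),(4,1)
  0 0 0 0 4
  0 0 0 0 7
  0 0 0 0 0
  0 0 0 0 0
  0 2 0 0 0
After step 6: ants at (0,4),(0,4),(3,1)
  0 0 0 0 7
  0 0 0 0 6
  0 0 0 0 0
  0 1 0 0 0
  0 1 0 0 0

0 0 0 0 7
0 0 0 0 6
0 0 0 0 0
0 1 0 0 0
0 1 0 0 0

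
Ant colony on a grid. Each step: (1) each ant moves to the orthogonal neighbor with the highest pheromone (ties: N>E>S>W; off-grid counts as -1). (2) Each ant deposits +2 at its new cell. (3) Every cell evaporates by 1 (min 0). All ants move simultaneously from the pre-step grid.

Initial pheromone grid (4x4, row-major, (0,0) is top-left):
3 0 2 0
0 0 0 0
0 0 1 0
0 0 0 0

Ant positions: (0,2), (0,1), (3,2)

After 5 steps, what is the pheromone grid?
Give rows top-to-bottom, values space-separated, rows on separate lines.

After step 1: ants at (0,3),(0,0),(2,2)
  4 0 1 1
  0 0 0 0
  0 0 2 0
  0 0 0 0
After step 2: ants at (0,2),(0,1),(1,2)
  3 1 2 0
  0 0 1 0
  0 0 1 0
  0 0 0 0
After step 3: ants at (1,2),(0,0),(0,2)
  4 0 3 0
  0 0 2 0
  0 0 0 0
  0 0 0 0
After step 4: ants at (0,2),(0,1),(1,2)
  3 1 4 0
  0 0 3 0
  0 0 0 0
  0 0 0 0
After step 5: ants at (1,2),(0,2),(0,2)
  2 0 7 0
  0 0 4 0
  0 0 0 0
  0 0 0 0

2 0 7 0
0 0 4 0
0 0 0 0
0 0 0 0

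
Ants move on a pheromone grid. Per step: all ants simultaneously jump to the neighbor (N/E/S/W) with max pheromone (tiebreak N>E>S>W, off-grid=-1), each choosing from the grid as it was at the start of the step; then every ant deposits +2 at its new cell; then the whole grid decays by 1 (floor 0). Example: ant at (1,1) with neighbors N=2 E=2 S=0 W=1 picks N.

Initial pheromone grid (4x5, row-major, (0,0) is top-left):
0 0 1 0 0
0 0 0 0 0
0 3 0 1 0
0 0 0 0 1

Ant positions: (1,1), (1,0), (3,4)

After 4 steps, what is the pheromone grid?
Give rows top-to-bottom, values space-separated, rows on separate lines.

After step 1: ants at (2,1),(0,0),(2,4)
  1 0 0 0 0
  0 0 0 0 0
  0 4 0 0 1
  0 0 0 0 0
After step 2: ants at (1,1),(0,1),(1,4)
  0 1 0 0 0
  0 1 0 0 1
  0 3 0 0 0
  0 0 0 0 0
After step 3: ants at (2,1),(1,1),(0,4)
  0 0 0 0 1
  0 2 0 0 0
  0 4 0 0 0
  0 0 0 0 0
After step 4: ants at (1,1),(2,1),(1,4)
  0 0 0 0 0
  0 3 0 0 1
  0 5 0 0 0
  0 0 0 0 0

0 0 0 0 0
0 3 0 0 1
0 5 0 0 0
0 0 0 0 0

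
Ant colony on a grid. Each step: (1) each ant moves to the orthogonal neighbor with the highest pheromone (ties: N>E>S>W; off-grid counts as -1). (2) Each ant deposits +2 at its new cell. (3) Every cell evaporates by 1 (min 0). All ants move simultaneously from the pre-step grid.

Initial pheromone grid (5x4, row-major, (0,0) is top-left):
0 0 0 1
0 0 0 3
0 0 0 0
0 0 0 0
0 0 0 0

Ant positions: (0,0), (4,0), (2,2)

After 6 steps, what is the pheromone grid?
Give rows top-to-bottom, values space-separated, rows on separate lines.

After step 1: ants at (0,1),(3,0),(1,2)
  0 1 0 0
  0 0 1 2
  0 0 0 0
  1 0 0 0
  0 0 0 0
After step 2: ants at (0,2),(2,0),(1,3)
  0 0 1 0
  0 0 0 3
  1 0 0 0
  0 0 0 0
  0 0 0 0
After step 3: ants at (0,3),(1,0),(0,3)
  0 0 0 3
  1 0 0 2
  0 0 0 0
  0 0 0 0
  0 0 0 0
After step 4: ants at (1,3),(0,0),(1,3)
  1 0 0 2
  0 0 0 5
  0 0 0 0
  0 0 0 0
  0 0 0 0
After step 5: ants at (0,3),(0,1),(0,3)
  0 1 0 5
  0 0 0 4
  0 0 0 0
  0 0 0 0
  0 0 0 0
After step 6: ants at (1,3),(0,2),(1,3)
  0 0 1 4
  0 0 0 7
  0 0 0 0
  0 0 0 0
  0 0 0 0

0 0 1 4
0 0 0 7
0 0 0 0
0 0 0 0
0 0 0 0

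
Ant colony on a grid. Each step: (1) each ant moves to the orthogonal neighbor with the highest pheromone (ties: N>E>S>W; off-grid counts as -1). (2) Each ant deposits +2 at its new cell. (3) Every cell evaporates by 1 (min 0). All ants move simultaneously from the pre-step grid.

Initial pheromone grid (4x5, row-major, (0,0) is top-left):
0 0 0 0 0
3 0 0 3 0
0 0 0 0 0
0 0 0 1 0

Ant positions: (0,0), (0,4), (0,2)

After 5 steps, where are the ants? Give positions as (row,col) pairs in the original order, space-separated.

Step 1: ant0:(0,0)->S->(1,0) | ant1:(0,4)->S->(1,4) | ant2:(0,2)->E->(0,3)
  grid max=4 at (1,0)
Step 2: ant0:(1,0)->N->(0,0) | ant1:(1,4)->W->(1,3) | ant2:(0,3)->S->(1,3)
  grid max=5 at (1,3)
Step 3: ant0:(0,0)->S->(1,0) | ant1:(1,3)->N->(0,3) | ant2:(1,3)->N->(0,3)
  grid max=4 at (1,0)
Step 4: ant0:(1,0)->N->(0,0) | ant1:(0,3)->S->(1,3) | ant2:(0,3)->S->(1,3)
  grid max=7 at (1,3)
Step 5: ant0:(0,0)->S->(1,0) | ant1:(1,3)->N->(0,3) | ant2:(1,3)->N->(0,3)
  grid max=6 at (1,3)

(1,0) (0,3) (0,3)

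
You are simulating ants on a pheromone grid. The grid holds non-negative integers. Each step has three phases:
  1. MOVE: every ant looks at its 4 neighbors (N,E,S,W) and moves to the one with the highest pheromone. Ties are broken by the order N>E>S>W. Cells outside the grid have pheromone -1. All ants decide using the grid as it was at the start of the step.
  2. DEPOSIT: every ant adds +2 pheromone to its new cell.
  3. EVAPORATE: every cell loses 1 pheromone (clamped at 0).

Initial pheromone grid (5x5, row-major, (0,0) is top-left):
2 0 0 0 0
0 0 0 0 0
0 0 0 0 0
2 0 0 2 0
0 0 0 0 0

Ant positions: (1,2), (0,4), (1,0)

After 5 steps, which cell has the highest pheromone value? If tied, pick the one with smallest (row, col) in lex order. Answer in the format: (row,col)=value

Step 1: ant0:(1,2)->N->(0,2) | ant1:(0,4)->S->(1,4) | ant2:(1,0)->N->(0,0)
  grid max=3 at (0,0)
Step 2: ant0:(0,2)->E->(0,3) | ant1:(1,4)->N->(0,4) | ant2:(0,0)->E->(0,1)
  grid max=2 at (0,0)
Step 3: ant0:(0,3)->E->(0,4) | ant1:(0,4)->W->(0,3) | ant2:(0,1)->W->(0,0)
  grid max=3 at (0,0)
Step 4: ant0:(0,4)->W->(0,3) | ant1:(0,3)->E->(0,4) | ant2:(0,0)->E->(0,1)
  grid max=3 at (0,3)
Step 5: ant0:(0,3)->E->(0,4) | ant1:(0,4)->W->(0,3) | ant2:(0,1)->W->(0,0)
  grid max=4 at (0,3)
Final grid:
  3 0 0 4 4
  0 0 0 0 0
  0 0 0 0 0
  0 0 0 0 0
  0 0 0 0 0
Max pheromone 4 at (0,3)

Answer: (0,3)=4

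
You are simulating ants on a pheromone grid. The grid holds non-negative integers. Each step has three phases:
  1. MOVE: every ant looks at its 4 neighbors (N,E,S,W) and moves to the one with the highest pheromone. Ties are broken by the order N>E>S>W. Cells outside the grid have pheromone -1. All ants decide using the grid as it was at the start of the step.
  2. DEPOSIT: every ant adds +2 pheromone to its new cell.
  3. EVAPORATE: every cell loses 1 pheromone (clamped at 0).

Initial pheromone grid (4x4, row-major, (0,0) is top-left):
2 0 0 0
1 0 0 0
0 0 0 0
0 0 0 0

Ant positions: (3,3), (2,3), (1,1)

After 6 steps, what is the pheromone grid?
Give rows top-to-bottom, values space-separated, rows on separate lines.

After step 1: ants at (2,3),(1,3),(1,0)
  1 0 0 0
  2 0 0 1
  0 0 0 1
  0 0 0 0
After step 2: ants at (1,3),(2,3),(0,0)
  2 0 0 0
  1 0 0 2
  0 0 0 2
  0 0 0 0
After step 3: ants at (2,3),(1,3),(1,0)
  1 0 0 0
  2 0 0 3
  0 0 0 3
  0 0 0 0
After step 4: ants at (1,3),(2,3),(0,0)
  2 0 0 0
  1 0 0 4
  0 0 0 4
  0 0 0 0
After step 5: ants at (2,3),(1,3),(1,0)
  1 0 0 0
  2 0 0 5
  0 0 0 5
  0 0 0 0
After step 6: ants at (1,3),(2,3),(0,0)
  2 0 0 0
  1 0 0 6
  0 0 0 6
  0 0 0 0

2 0 0 0
1 0 0 6
0 0 0 6
0 0 0 0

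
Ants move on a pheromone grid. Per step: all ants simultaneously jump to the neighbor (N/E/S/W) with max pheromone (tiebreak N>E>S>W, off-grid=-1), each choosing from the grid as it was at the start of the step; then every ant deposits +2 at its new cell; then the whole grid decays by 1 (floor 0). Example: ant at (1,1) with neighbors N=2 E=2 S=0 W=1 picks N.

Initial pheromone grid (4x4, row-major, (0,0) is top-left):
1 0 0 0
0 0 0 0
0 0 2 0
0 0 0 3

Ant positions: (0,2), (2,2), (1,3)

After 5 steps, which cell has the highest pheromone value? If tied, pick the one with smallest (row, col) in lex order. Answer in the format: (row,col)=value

Step 1: ant0:(0,2)->E->(0,3) | ant1:(2,2)->N->(1,2) | ant2:(1,3)->N->(0,3)
  grid max=3 at (0,3)
Step 2: ant0:(0,3)->S->(1,3) | ant1:(1,2)->S->(2,2) | ant2:(0,3)->S->(1,3)
  grid max=3 at (1,3)
Step 3: ant0:(1,3)->N->(0,3) | ant1:(2,2)->N->(1,2) | ant2:(1,3)->N->(0,3)
  grid max=5 at (0,3)
Step 4: ant0:(0,3)->S->(1,3) | ant1:(1,2)->E->(1,3) | ant2:(0,3)->S->(1,3)
  grid max=7 at (1,3)
Step 5: ant0:(1,3)->N->(0,3) | ant1:(1,3)->N->(0,3) | ant2:(1,3)->N->(0,3)
  grid max=9 at (0,3)
Final grid:
  0 0 0 9
  0 0 0 6
  0 0 0 0
  0 0 0 0
Max pheromone 9 at (0,3)

Answer: (0,3)=9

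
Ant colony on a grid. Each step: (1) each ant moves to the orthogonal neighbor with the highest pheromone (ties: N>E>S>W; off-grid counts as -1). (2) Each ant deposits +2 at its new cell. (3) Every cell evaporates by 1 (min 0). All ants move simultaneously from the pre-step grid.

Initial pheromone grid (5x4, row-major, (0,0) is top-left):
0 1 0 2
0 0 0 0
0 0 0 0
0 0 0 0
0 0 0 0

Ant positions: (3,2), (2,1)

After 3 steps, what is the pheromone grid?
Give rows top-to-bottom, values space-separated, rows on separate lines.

After step 1: ants at (2,2),(1,1)
  0 0 0 1
  0 1 0 0
  0 0 1 0
  0 0 0 0
  0 0 0 0
After step 2: ants at (1,2),(0,1)
  0 1 0 0
  0 0 1 0
  0 0 0 0
  0 0 0 0
  0 0 0 0
After step 3: ants at (0,2),(0,2)
  0 0 3 0
  0 0 0 0
  0 0 0 0
  0 0 0 0
  0 0 0 0

0 0 3 0
0 0 0 0
0 0 0 0
0 0 0 0
0 0 0 0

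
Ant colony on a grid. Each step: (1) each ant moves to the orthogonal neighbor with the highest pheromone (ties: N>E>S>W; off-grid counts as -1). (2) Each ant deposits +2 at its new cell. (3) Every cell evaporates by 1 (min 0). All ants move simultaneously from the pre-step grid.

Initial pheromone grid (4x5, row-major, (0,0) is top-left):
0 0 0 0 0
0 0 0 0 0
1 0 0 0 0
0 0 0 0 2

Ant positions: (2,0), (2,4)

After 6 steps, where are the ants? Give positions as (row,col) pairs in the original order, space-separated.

Step 1: ant0:(2,0)->N->(1,0) | ant1:(2,4)->S->(3,4)
  grid max=3 at (3,4)
Step 2: ant0:(1,0)->N->(0,0) | ant1:(3,4)->N->(2,4)
  grid max=2 at (3,4)
Step 3: ant0:(0,0)->E->(0,1) | ant1:(2,4)->S->(3,4)
  grid max=3 at (3,4)
Step 4: ant0:(0,1)->E->(0,2) | ant1:(3,4)->N->(2,4)
  grid max=2 at (3,4)
Step 5: ant0:(0,2)->E->(0,3) | ant1:(2,4)->S->(3,4)
  grid max=3 at (3,4)
Step 6: ant0:(0,3)->E->(0,4) | ant1:(3,4)->N->(2,4)
  grid max=2 at (3,4)

(0,4) (2,4)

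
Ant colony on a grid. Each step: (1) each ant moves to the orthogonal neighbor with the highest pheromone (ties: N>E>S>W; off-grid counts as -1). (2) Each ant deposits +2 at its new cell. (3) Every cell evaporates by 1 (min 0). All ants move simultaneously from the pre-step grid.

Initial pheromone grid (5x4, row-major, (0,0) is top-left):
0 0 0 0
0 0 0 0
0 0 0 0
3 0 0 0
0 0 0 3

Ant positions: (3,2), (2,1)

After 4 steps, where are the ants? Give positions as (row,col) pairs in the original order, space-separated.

Step 1: ant0:(3,2)->N->(2,2) | ant1:(2,1)->N->(1,1)
  grid max=2 at (3,0)
Step 2: ant0:(2,2)->N->(1,2) | ant1:(1,1)->N->(0,1)
  grid max=1 at (0,1)
Step 3: ant0:(1,2)->N->(0,2) | ant1:(0,1)->E->(0,2)
  grid max=3 at (0,2)
Step 4: ant0:(0,2)->E->(0,3) | ant1:(0,2)->E->(0,3)
  grid max=3 at (0,3)

(0,3) (0,3)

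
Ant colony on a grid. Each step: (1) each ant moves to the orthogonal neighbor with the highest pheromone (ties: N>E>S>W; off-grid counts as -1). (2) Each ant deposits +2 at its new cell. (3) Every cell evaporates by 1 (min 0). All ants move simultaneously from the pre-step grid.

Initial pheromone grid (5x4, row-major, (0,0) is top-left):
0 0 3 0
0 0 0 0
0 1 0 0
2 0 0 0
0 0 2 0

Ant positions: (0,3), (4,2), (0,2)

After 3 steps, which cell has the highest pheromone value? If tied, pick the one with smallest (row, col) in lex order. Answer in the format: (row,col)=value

Step 1: ant0:(0,3)->W->(0,2) | ant1:(4,2)->N->(3,2) | ant2:(0,2)->E->(0,3)
  grid max=4 at (0,2)
Step 2: ant0:(0,2)->E->(0,3) | ant1:(3,2)->S->(4,2) | ant2:(0,3)->W->(0,2)
  grid max=5 at (0,2)
Step 3: ant0:(0,3)->W->(0,2) | ant1:(4,2)->N->(3,2) | ant2:(0,2)->E->(0,3)
  grid max=6 at (0,2)
Final grid:
  0 0 6 3
  0 0 0 0
  0 0 0 0
  0 0 1 0
  0 0 1 0
Max pheromone 6 at (0,2)

Answer: (0,2)=6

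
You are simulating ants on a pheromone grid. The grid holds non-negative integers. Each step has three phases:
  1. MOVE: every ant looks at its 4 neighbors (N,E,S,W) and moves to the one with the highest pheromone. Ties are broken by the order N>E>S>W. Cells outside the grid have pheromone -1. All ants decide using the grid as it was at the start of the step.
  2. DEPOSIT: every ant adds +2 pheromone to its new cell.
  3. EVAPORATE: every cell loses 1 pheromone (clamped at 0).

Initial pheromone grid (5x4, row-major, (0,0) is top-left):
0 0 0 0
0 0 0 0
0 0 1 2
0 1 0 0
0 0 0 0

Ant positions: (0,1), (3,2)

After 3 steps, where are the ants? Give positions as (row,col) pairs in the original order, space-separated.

Step 1: ant0:(0,1)->E->(0,2) | ant1:(3,2)->N->(2,2)
  grid max=2 at (2,2)
Step 2: ant0:(0,2)->E->(0,3) | ant1:(2,2)->E->(2,3)
  grid max=2 at (2,3)
Step 3: ant0:(0,3)->S->(1,3) | ant1:(2,3)->W->(2,2)
  grid max=2 at (2,2)

(1,3) (2,2)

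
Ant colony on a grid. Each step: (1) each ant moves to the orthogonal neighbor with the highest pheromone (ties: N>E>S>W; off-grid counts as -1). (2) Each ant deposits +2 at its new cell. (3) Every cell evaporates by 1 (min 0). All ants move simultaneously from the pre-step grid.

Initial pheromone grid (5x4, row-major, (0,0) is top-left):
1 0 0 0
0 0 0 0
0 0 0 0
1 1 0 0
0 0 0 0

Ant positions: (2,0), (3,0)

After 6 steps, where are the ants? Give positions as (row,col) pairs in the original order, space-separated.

Step 1: ant0:(2,0)->S->(3,0) | ant1:(3,0)->E->(3,1)
  grid max=2 at (3,0)
Step 2: ant0:(3,0)->E->(3,1) | ant1:(3,1)->W->(3,0)
  grid max=3 at (3,0)
Step 3: ant0:(3,1)->W->(3,0) | ant1:(3,0)->E->(3,1)
  grid max=4 at (3,0)
Step 4: ant0:(3,0)->E->(3,1) | ant1:(3,1)->W->(3,0)
  grid max=5 at (3,0)
Step 5: ant0:(3,1)->W->(3,0) | ant1:(3,0)->E->(3,1)
  grid max=6 at (3,0)
Step 6: ant0:(3,0)->E->(3,1) | ant1:(3,1)->W->(3,0)
  grid max=7 at (3,0)

(3,1) (3,0)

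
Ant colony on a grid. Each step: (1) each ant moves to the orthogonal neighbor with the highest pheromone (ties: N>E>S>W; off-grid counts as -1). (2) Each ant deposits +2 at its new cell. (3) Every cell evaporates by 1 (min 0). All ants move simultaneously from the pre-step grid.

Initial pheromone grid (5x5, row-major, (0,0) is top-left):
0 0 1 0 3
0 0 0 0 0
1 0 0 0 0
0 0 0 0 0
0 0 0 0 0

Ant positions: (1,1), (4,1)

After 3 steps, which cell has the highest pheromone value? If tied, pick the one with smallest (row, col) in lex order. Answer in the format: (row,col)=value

Step 1: ant0:(1,1)->N->(0,1) | ant1:(4,1)->N->(3,1)
  grid max=2 at (0,4)
Step 2: ant0:(0,1)->E->(0,2) | ant1:(3,1)->N->(2,1)
  grid max=1 at (0,2)
Step 3: ant0:(0,2)->E->(0,3) | ant1:(2,1)->N->(1,1)
  grid max=1 at (0,3)
Final grid:
  0 0 0 1 0
  0 1 0 0 0
  0 0 0 0 0
  0 0 0 0 0
  0 0 0 0 0
Max pheromone 1 at (0,3)

Answer: (0,3)=1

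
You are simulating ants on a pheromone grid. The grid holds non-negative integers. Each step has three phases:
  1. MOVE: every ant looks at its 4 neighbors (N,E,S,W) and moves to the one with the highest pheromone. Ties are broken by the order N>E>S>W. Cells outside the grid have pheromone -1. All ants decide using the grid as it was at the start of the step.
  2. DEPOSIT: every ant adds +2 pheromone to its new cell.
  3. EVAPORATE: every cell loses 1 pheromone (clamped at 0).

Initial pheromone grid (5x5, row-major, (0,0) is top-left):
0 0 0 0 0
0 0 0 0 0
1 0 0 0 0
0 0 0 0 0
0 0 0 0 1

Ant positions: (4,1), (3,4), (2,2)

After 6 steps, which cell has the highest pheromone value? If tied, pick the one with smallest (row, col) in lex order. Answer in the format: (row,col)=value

Answer: (0,3)=1

Derivation:
Step 1: ant0:(4,1)->N->(3,1) | ant1:(3,4)->S->(4,4) | ant2:(2,2)->N->(1,2)
  grid max=2 at (4,4)
Step 2: ant0:(3,1)->N->(2,1) | ant1:(4,4)->N->(3,4) | ant2:(1,2)->N->(0,2)
  grid max=1 at (0,2)
Step 3: ant0:(2,1)->N->(1,1) | ant1:(3,4)->S->(4,4) | ant2:(0,2)->E->(0,3)
  grid max=2 at (4,4)
Step 4: ant0:(1,1)->N->(0,1) | ant1:(4,4)->N->(3,4) | ant2:(0,3)->E->(0,4)
  grid max=1 at (0,1)
Step 5: ant0:(0,1)->E->(0,2) | ant1:(3,4)->S->(4,4) | ant2:(0,4)->S->(1,4)
  grid max=2 at (4,4)
Step 6: ant0:(0,2)->E->(0,3) | ant1:(4,4)->N->(3,4) | ant2:(1,4)->N->(0,4)
  grid max=1 at (0,3)
Final grid:
  0 0 0 1 1
  0 0 0 0 0
  0 0 0 0 0
  0 0 0 0 1
  0 0 0 0 1
Max pheromone 1 at (0,3)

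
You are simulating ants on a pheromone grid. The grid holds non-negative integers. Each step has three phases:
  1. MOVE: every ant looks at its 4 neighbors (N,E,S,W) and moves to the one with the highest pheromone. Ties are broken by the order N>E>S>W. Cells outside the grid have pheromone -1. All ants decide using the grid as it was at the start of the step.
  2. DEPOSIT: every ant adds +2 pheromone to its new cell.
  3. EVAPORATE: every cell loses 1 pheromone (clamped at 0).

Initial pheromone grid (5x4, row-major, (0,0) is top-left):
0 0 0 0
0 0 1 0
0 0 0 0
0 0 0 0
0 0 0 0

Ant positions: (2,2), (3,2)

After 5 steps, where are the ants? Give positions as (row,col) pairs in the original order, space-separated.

Step 1: ant0:(2,2)->N->(1,2) | ant1:(3,2)->N->(2,2)
  grid max=2 at (1,2)
Step 2: ant0:(1,2)->S->(2,2) | ant1:(2,2)->N->(1,2)
  grid max=3 at (1,2)
Step 3: ant0:(2,2)->N->(1,2) | ant1:(1,2)->S->(2,2)
  grid max=4 at (1,2)
Step 4: ant0:(1,2)->S->(2,2) | ant1:(2,2)->N->(1,2)
  grid max=5 at (1,2)
Step 5: ant0:(2,2)->N->(1,2) | ant1:(1,2)->S->(2,2)
  grid max=6 at (1,2)

(1,2) (2,2)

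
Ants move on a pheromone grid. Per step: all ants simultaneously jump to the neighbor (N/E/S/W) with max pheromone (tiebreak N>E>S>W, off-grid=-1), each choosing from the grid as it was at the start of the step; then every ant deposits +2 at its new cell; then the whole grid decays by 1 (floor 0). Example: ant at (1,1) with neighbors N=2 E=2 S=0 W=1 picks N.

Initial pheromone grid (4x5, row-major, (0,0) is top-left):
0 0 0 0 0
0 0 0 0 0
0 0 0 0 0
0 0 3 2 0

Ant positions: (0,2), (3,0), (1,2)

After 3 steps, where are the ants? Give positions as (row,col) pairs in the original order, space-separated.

Step 1: ant0:(0,2)->E->(0,3) | ant1:(3,0)->N->(2,0) | ant2:(1,2)->N->(0,2)
  grid max=2 at (3,2)
Step 2: ant0:(0,3)->W->(0,2) | ant1:(2,0)->N->(1,0) | ant2:(0,2)->E->(0,3)
  grid max=2 at (0,2)
Step 3: ant0:(0,2)->E->(0,3) | ant1:(1,0)->N->(0,0) | ant2:(0,3)->W->(0,2)
  grid max=3 at (0,2)

(0,3) (0,0) (0,2)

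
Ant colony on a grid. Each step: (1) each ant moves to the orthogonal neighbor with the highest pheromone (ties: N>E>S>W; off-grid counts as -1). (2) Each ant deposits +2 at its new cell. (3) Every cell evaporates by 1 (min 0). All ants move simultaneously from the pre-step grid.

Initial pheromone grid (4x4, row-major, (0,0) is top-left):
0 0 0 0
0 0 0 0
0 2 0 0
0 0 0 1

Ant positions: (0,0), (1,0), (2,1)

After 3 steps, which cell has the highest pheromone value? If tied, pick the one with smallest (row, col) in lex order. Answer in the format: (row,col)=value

Step 1: ant0:(0,0)->E->(0,1) | ant1:(1,0)->N->(0,0) | ant2:(2,1)->N->(1,1)
  grid max=1 at (0,0)
Step 2: ant0:(0,1)->S->(1,1) | ant1:(0,0)->E->(0,1) | ant2:(1,1)->N->(0,1)
  grid max=4 at (0,1)
Step 3: ant0:(1,1)->N->(0,1) | ant1:(0,1)->S->(1,1) | ant2:(0,1)->S->(1,1)
  grid max=5 at (0,1)
Final grid:
  0 5 0 0
  0 5 0 0
  0 0 0 0
  0 0 0 0
Max pheromone 5 at (0,1)

Answer: (0,1)=5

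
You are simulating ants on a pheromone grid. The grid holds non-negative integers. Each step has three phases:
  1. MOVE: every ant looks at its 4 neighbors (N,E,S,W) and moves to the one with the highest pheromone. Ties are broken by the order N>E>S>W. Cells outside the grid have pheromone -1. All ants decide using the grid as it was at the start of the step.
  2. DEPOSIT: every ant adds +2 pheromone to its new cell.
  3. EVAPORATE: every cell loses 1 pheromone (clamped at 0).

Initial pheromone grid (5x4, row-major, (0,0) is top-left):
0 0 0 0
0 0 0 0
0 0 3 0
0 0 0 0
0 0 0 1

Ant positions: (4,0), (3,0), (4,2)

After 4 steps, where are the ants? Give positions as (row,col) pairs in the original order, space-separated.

Step 1: ant0:(4,0)->N->(3,0) | ant1:(3,0)->N->(2,0) | ant2:(4,2)->E->(4,3)
  grid max=2 at (2,2)
Step 2: ant0:(3,0)->N->(2,0) | ant1:(2,0)->S->(3,0) | ant2:(4,3)->N->(3,3)
  grid max=2 at (2,0)
Step 3: ant0:(2,0)->S->(3,0) | ant1:(3,0)->N->(2,0) | ant2:(3,3)->S->(4,3)
  grid max=3 at (2,0)
Step 4: ant0:(3,0)->N->(2,0) | ant1:(2,0)->S->(3,0) | ant2:(4,3)->N->(3,3)
  grid max=4 at (2,0)

(2,0) (3,0) (3,3)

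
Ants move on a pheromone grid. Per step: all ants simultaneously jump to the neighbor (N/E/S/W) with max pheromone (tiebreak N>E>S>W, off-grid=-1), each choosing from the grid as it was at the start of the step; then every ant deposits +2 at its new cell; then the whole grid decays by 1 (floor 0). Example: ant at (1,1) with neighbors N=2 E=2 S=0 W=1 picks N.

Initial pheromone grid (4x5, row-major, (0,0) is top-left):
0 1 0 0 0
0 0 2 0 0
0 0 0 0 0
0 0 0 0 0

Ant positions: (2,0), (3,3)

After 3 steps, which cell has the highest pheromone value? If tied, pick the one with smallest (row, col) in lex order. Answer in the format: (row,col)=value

Answer: (0,1)=1

Derivation:
Step 1: ant0:(2,0)->N->(1,0) | ant1:(3,3)->N->(2,3)
  grid max=1 at (1,0)
Step 2: ant0:(1,0)->N->(0,0) | ant1:(2,3)->N->(1,3)
  grid max=1 at (0,0)
Step 3: ant0:(0,0)->E->(0,1) | ant1:(1,3)->N->(0,3)
  grid max=1 at (0,1)
Final grid:
  0 1 0 1 0
  0 0 0 0 0
  0 0 0 0 0
  0 0 0 0 0
Max pheromone 1 at (0,1)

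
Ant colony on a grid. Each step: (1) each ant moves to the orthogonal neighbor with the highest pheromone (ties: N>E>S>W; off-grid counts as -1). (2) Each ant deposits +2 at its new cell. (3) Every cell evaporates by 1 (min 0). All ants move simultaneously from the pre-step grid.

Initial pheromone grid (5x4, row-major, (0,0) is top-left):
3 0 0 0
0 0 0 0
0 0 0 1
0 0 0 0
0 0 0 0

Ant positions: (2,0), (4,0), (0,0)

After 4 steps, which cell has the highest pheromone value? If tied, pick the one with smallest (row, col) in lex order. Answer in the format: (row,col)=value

Answer: (0,0)=9

Derivation:
Step 1: ant0:(2,0)->N->(1,0) | ant1:(4,0)->N->(3,0) | ant2:(0,0)->E->(0,1)
  grid max=2 at (0,0)
Step 2: ant0:(1,0)->N->(0,0) | ant1:(3,0)->N->(2,0) | ant2:(0,1)->W->(0,0)
  grid max=5 at (0,0)
Step 3: ant0:(0,0)->E->(0,1) | ant1:(2,0)->N->(1,0) | ant2:(0,0)->E->(0,1)
  grid max=4 at (0,0)
Step 4: ant0:(0,1)->W->(0,0) | ant1:(1,0)->N->(0,0) | ant2:(0,1)->W->(0,0)
  grid max=9 at (0,0)
Final grid:
  9 2 0 0
  0 0 0 0
  0 0 0 0
  0 0 0 0
  0 0 0 0
Max pheromone 9 at (0,0)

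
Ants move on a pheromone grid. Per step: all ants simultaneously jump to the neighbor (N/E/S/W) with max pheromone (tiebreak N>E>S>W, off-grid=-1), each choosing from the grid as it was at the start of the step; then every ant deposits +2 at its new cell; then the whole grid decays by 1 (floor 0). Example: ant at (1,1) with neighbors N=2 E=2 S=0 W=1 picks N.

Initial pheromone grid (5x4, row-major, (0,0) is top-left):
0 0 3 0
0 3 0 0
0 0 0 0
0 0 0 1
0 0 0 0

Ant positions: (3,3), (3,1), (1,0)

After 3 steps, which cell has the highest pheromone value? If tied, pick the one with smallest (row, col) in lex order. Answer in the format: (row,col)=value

Step 1: ant0:(3,3)->N->(2,3) | ant1:(3,1)->N->(2,1) | ant2:(1,0)->E->(1,1)
  grid max=4 at (1,1)
Step 2: ant0:(2,3)->N->(1,3) | ant1:(2,1)->N->(1,1) | ant2:(1,1)->S->(2,1)
  grid max=5 at (1,1)
Step 3: ant0:(1,3)->N->(0,3) | ant1:(1,1)->S->(2,1) | ant2:(2,1)->N->(1,1)
  grid max=6 at (1,1)
Final grid:
  0 0 0 1
  0 6 0 0
  0 3 0 0
  0 0 0 0
  0 0 0 0
Max pheromone 6 at (1,1)

Answer: (1,1)=6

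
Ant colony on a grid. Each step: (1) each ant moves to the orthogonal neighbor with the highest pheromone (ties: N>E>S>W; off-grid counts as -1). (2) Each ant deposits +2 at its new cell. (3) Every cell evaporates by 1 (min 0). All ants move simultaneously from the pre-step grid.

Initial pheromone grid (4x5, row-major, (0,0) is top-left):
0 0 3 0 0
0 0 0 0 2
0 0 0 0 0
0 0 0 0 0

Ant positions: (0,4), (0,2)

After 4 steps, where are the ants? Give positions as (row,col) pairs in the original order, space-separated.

Step 1: ant0:(0,4)->S->(1,4) | ant1:(0,2)->E->(0,3)
  grid max=3 at (1,4)
Step 2: ant0:(1,4)->N->(0,4) | ant1:(0,3)->W->(0,2)
  grid max=3 at (0,2)
Step 3: ant0:(0,4)->S->(1,4) | ant1:(0,2)->E->(0,3)
  grid max=3 at (1,4)
Step 4: ant0:(1,4)->N->(0,4) | ant1:(0,3)->W->(0,2)
  grid max=3 at (0,2)

(0,4) (0,2)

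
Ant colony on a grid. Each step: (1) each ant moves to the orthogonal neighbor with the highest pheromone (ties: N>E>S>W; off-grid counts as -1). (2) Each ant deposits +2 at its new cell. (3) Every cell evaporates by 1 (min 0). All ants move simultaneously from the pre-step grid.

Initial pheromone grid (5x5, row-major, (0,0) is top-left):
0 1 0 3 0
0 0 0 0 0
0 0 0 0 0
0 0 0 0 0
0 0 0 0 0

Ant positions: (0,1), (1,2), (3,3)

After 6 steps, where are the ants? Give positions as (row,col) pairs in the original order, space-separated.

Step 1: ant0:(0,1)->E->(0,2) | ant1:(1,2)->N->(0,2) | ant2:(3,3)->N->(2,3)
  grid max=3 at (0,2)
Step 2: ant0:(0,2)->E->(0,3) | ant1:(0,2)->E->(0,3) | ant2:(2,3)->N->(1,3)
  grid max=5 at (0,3)
Step 3: ant0:(0,3)->W->(0,2) | ant1:(0,3)->W->(0,2) | ant2:(1,3)->N->(0,3)
  grid max=6 at (0,3)
Step 4: ant0:(0,2)->E->(0,3) | ant1:(0,2)->E->(0,3) | ant2:(0,3)->W->(0,2)
  grid max=9 at (0,3)
Step 5: ant0:(0,3)->W->(0,2) | ant1:(0,3)->W->(0,2) | ant2:(0,2)->E->(0,3)
  grid max=10 at (0,3)
Step 6: ant0:(0,2)->E->(0,3) | ant1:(0,2)->E->(0,3) | ant2:(0,3)->W->(0,2)
  grid max=13 at (0,3)

(0,3) (0,3) (0,2)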